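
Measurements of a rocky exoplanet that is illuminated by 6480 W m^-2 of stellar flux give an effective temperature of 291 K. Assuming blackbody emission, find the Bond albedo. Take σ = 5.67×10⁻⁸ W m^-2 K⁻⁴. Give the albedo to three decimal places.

Rearranging the radiative balance, α = 1 − 4σT⁴/S.
σT⁴ = 406.6 W m^-2, so 4σT⁴ = 1626 W m^-2.
1−α = 1626/6480 = 0.2510, so α = 0.7490.

0.749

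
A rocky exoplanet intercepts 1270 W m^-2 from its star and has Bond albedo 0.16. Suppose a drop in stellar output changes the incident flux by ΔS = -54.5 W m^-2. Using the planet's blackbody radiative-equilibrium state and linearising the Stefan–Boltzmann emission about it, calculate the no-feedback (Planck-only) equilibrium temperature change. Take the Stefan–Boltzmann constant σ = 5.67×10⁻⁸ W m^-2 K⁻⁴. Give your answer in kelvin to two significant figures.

-2.8 K

The baseline emission temperature is T_e = 261.9 K.
ΔF = Δ[S(1−α)]/4 = (1−0.16)·-54.5/4 = -11.45 W m^-2.
Linearising σT⁴ gives d(σT⁴)/dT = 4σT_e³ = 4.074 W m^-2 per K.
Hence the no-feedback warming is ΔF/(4σT_e³) = -2.81 K.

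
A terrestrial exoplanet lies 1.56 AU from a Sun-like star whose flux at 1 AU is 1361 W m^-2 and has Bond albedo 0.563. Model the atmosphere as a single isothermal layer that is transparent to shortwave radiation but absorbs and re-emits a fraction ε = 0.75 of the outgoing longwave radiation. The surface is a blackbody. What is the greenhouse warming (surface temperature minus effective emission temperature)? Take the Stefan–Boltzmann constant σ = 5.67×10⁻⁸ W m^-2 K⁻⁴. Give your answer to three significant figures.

22.6 K

Irradiance scales as 1/d², so S = 1361 W m^-2 × (1/1.56)² = 559.3 W m^-2.
The planet radiates to space at T_e = [S(1−α)/(4σ)]^(1/4) = 181.2 K.
Surface balance with a leaky layer gives σT_s⁴ = σT_e⁴·2/(2−ε), so T_s = T_e·[2/(2−0.75)]^(1/4) = 203.8 K.
T_s − T_e = 203.8 − 181.2 = 22.59 K.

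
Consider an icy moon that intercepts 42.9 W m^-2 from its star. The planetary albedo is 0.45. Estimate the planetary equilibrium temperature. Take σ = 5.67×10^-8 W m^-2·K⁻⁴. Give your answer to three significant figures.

101 K

Absorbed flux (global mean): S(1−α)/4 = 42.90·0.55/4 = 5.899 W m^-2.
Set σT⁴ = 5.899 → T = (5.899/σ)^(1/4) = 101.0 K.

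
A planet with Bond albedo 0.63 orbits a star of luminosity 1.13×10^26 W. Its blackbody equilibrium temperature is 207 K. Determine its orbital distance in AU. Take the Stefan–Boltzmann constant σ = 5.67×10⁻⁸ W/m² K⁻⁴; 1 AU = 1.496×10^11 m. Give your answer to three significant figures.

0.598 AU

Energy balance gives S = 4σT⁴/(1−α) = 1125 W/m².
S = L/(4πd²) → d = √(L/4πS) = √(1.13×10^26/(4π·1125)) = 8.939×10^10 m = 0.5975 AU.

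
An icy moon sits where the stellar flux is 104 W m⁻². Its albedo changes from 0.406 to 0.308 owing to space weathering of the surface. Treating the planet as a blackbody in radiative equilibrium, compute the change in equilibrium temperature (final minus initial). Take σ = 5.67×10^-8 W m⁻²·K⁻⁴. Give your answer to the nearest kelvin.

5 K

With α = 0.406, T₁ = 128.5 K.
After:  T₂ = [104.0·0.692/(4σ)]^(1/4) = 133.5 K.
ΔT = T₂ − T₁ = 4.999 K.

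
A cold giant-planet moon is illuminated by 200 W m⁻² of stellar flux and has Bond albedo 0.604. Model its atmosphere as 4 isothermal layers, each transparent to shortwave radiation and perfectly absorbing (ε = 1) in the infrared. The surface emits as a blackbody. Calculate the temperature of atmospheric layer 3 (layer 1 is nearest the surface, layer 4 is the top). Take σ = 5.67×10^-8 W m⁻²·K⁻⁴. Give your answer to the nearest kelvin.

163 K

OLR = S(1−α)/4 = 19.80 W m⁻²; the top layer radiates at T_e = 136.7 K.
Each opaque layer satisfies 2T_j⁴ = T_{j−1}⁴ + T_{j+1}⁴, giving T_k⁴ = (N+1−k)T_e⁴.
T_3 = (2)^(1/4)·136.7 = 162.6 K.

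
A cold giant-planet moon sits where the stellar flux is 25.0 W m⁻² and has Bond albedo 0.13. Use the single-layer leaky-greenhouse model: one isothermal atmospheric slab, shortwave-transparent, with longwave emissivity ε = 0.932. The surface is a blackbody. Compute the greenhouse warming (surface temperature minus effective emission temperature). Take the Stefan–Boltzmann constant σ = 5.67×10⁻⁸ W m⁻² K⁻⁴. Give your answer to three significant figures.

The planet radiates to space at T_e = [S(1−α)/(4σ)]^(1/4) = 98.96 K.
Surface balance with a leaky layer gives σT_s⁴ = σT_e⁴·2/(2−ε), so T_s = T_e·[2/(2−0.932)]^(1/4) = 115.8 K.
T_s − T_e = 115.8 − 98.96 = 16.80 K.

16.8 kelvin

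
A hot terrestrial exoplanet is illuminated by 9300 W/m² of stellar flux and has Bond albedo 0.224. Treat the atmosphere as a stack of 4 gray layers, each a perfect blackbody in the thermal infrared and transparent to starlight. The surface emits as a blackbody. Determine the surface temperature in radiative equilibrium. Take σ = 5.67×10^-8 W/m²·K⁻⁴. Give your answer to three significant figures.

Top-of-atmosphere balance: σT_e⁴ = S(1−α)/4 = 1804 W/m² → T_e = 422.4 K.
With N = 4 opaque layers, T_s = (N+1)^(1/4)·T_e = 5^(1/4)·422.4 = 631.6 K.

632 K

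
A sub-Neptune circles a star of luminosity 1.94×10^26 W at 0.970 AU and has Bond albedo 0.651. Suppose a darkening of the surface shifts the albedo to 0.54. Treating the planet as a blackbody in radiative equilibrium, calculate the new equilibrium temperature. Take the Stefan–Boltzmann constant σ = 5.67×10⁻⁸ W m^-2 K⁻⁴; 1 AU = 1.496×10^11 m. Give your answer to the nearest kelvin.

196 K

d = 0.970 × 1.496×10^11 m = 1.451×10^11 m.
Flux at the orbit: S = L/(4πd²) = 1.94×10^26/(4π·(1.45×10^11)²) = 733.1 W m^-2.
New equilibrium: T₂ = [(1−0.54)·733.1/(4σ)]^(1/4) = 196.4 K.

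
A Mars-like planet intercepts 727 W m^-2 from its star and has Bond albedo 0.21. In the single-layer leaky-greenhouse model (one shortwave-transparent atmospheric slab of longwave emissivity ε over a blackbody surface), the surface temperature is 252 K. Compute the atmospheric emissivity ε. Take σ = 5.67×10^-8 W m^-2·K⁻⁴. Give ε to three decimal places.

TOA balance gives T_e = 224.3 K.
Since (2−ε)/2 = (T_e/T_s)⁴ = 0.6279, ε = 0.7441.

0.744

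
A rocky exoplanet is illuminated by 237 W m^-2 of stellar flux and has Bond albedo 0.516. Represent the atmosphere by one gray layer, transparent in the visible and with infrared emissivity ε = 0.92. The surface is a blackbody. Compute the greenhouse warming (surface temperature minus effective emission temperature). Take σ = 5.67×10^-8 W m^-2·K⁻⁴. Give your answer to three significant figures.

25.0 K

The planet radiates to space at T_e = [S(1−α)/(4σ)]^(1/4) = 150.0 K.
Surface balance with a leaky layer gives σT_s⁴ = σT_e⁴·2/(2−ε), so T_s = T_e·[2/(2−0.92)]^(1/4) = 174.9 K.
Greenhouse warming: T_s − T_e = 24.98 K.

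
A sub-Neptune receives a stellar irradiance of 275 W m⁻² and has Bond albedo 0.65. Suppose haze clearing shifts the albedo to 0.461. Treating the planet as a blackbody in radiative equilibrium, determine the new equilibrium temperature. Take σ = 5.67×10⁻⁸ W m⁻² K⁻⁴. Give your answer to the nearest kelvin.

New equilibrium: T₂ = [(1−0.461)·275.0/(4σ)]^(1/4) = 159.9 K.

160 K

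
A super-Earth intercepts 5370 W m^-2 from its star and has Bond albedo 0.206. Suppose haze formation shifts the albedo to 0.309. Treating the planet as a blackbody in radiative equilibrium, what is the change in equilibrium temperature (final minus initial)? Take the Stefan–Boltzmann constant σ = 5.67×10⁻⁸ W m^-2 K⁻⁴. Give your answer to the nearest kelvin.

With α = 0.206, T₁ = 370.3 K.
After:  T₂ = [5370·0.691/(4σ)]^(1/4) = 357.6 K.
Change: 357.6 − 370.3 = -12.64 K.

-13 K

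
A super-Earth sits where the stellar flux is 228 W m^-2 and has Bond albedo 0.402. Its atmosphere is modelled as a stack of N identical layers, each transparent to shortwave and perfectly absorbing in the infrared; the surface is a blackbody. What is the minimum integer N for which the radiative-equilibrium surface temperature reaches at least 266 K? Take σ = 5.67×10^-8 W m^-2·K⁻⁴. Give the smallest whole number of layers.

8

Top-of-atmosphere balance: σT_e⁴ = S(1−α)/4 = 34.09 W m^-2 → T_e = 156.6 K.
Need (N+1)T_e⁴ ≥ T_s⁴, i.e. N+1 ≥ (266/156.6)⁴ = 8.328.
Rounding up, N = 8.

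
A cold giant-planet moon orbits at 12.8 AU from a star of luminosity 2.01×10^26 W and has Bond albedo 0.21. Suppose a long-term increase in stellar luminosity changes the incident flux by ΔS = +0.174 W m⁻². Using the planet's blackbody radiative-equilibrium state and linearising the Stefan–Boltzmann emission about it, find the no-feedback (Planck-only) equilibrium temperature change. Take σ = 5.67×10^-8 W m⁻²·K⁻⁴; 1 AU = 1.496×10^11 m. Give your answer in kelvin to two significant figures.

0.62 kelvin

d = 12.8 × 1.496×10^11 m = 1.915×10^12 m.
S = L/(4πd²) = 4.362 W m⁻².
Reference equilibrium: T_e = [S(1−α)/(4σ)]^(1/4) = 62.43 K.
Only a fraction (1−α) is absorbed and it's spread over 4πR², so ΔF = (1−α)ΔS/4 = 0.03436 W m⁻².
Linearising σT⁴ gives d(σT⁴)/dT = 4σT_e³ = 0.05520 W m⁻² per K.
Hence the no-feedback warming is ΔF/(4σT_e³) = 0.623 K.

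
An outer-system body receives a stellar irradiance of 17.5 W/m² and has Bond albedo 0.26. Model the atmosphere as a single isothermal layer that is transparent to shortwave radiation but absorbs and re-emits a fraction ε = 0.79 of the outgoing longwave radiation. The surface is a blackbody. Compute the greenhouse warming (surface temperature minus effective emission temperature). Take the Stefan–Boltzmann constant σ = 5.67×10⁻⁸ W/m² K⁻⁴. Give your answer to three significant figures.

11.6 kelvin

Effective emission temperature (TOA balance): σT_e⁴ = S(1−α)/4 = 3.237 W/m² → T_e = 86.93 K.
Surface balance with a leaky layer gives σT_s⁴ = σT_e⁴·2/(2−ε), so T_s = T_e·[2/(2−0.79)]^(1/4) = 98.56 K.
The atmosphere warms the surface by 11.64 K.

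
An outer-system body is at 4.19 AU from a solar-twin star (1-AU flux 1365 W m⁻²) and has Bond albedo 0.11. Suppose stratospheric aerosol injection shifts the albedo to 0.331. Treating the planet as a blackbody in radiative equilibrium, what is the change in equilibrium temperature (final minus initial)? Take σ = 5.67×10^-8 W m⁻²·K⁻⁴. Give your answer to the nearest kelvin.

Irradiance scales as 1/d², so S = 1365 W m⁻² × (1/4.19)² = 77.75 W m⁻².
Before: T₁ = [77.75·0.89/(4σ)]^(1/4) = 132.2 K.
With α = 0.331, T₂ = 123.1 K.
ΔT = T₂ − T₁ = -9.102 K.

-9 kelvin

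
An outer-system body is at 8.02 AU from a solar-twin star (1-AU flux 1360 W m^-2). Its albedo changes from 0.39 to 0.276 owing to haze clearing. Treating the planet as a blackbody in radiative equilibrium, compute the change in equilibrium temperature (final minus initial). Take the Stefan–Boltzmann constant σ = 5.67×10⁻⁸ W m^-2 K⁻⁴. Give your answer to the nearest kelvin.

4 kelvin

Irradiance scales as 1/d², so S = 1360 W m^-2 × (1/8.02)² = 21.14 W m^-2.
Initial: T₁ = [S(1−0.39)/(4σ)]^(1/4) = 86.84 K.
After:  T₂ = [21.14·0.724/(4σ)]^(1/4) = 90.64 K.
ΔT = T₂ − T₁ = 3.800 K.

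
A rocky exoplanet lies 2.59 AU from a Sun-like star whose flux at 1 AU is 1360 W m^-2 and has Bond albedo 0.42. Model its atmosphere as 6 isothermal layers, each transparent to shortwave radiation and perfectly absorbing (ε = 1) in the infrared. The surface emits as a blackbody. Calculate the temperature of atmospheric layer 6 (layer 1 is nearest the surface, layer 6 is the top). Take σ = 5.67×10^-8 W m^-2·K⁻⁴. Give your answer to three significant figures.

151 K

By the inverse-square law, S = 1360/2.59² = 202.7 W m^-2.
OLR = S(1−α)/4 = 29.40 W m^-2; the top layer radiates at T_e = 150.9 K.
Each opaque layer satisfies 2T_j⁴ = T_{j−1}⁴ + T_{j+1}⁴, giving T_k⁴ = (N+1−k)T_e⁴.
With k = 6: T_6 = (6+1−6)^¼·150.9 K = 150.9 K.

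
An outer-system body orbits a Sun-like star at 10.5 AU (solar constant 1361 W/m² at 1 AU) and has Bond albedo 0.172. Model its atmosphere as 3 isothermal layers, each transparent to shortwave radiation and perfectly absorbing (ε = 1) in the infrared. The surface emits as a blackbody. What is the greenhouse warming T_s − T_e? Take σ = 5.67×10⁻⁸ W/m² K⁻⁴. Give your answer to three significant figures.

33.9 K

Flux at the orbit: S = 1361/(10.5)² = 12.34 W/m².
Top-of-atmosphere balance: σT_e⁴ = S(1−α)/4 = 2.555 W/m² → T_e = 81.93 K.
Surface: T_s = (4)^¼·T_e = 115.9 K.
So the greenhouse effect raises the surface by 115.9 − 81.93 = 33.94 K.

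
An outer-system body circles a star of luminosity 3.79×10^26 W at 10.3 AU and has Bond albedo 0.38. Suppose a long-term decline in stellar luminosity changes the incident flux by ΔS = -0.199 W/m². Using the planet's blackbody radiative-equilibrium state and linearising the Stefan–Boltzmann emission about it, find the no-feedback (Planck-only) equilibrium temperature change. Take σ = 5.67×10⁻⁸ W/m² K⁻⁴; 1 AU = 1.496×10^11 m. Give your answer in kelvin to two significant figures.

Orbital distance: d = 10.3 AU = 1.541×10^12 m.
S = L/(4πd²) = 12.70 W/m².
Reference equilibrium: T_e = [S(1−α)/(4σ)]^(1/4) = 76.76 K.
ΔF = Δ[S(1−α)]/4 = (1−0.38)·-0.199/4 = -0.03085 W/m².
The Planck feedback parameter is 4σT_e³ = 0.1026 W/m²/K.
ΔT₀ = ΔF/λ_P = -0.03085/0.1026 = -0.301 K.

-0.30 K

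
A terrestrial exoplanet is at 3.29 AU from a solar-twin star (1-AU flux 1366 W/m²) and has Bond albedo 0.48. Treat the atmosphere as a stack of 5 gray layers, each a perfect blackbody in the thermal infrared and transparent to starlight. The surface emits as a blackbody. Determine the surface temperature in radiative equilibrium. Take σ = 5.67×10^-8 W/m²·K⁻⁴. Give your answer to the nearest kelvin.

Flux at the orbit: S = 1366/(3.29)² = 126.2 W/m².
OLR = S(1−α)/4 = 16.41 W/m²; the top layer radiates at T_e = 130.4 K.
With N = 5 opaque layers, T_s = (N+1)^(1/4)·T_e = 6^(1/4)·130.4 = 204.1 K.

204 kelvin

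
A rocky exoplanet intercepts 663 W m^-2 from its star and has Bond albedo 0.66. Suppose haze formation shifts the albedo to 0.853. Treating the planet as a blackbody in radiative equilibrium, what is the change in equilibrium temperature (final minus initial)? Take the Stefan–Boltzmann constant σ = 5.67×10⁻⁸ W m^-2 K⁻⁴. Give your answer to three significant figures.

-33.6 K

Before: T₁ = [663.0·0.34/(4σ)]^(1/4) = 177.6 K.
Final:   T₂ = [S(1−0.853)/(4σ)]^(1/4) = 144.0 K.
Change: 144.0 − 177.6 = -33.58 K.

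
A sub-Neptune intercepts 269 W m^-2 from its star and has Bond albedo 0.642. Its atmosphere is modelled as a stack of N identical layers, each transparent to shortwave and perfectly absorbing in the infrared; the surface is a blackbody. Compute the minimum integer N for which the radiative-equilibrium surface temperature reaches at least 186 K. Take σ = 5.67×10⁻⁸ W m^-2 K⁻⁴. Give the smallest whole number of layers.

OLR = S(1−α)/4 = 24.08 W m^-2; the top layer radiates at T_e = 143.5 K.
Need (N+1)T_e⁴ ≥ T_s⁴, i.e. N+1 ≥ (186/143.5)⁴ = 2.819.
So N ≥ 1.819; the smallest integer is N = 2.

2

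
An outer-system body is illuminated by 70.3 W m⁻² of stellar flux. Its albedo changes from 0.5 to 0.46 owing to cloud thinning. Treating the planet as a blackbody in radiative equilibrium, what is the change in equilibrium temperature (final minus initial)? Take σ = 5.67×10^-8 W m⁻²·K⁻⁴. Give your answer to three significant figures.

With α = 0.5, T₁ = 111.6 K.
After:  T₂ = [70.30·0.54/(4σ)]^(1/4) = 113.7 K.
Change: 113.7 − 111.6 = 2.168 K.

2.17 K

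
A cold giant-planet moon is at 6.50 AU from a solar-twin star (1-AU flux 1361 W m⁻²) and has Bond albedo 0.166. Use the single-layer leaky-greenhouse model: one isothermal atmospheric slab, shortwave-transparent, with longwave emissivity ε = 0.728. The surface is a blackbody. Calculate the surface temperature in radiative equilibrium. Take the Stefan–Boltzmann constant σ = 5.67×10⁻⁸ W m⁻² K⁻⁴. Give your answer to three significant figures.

117 K

Irradiance scales as 1/d², so S = 1361 W m⁻² × (1/6.50)² = 32.21 W m⁻².
The planet radiates to space at T_e = [S(1−α)/(4σ)]^(1/4) = 104.3 K.
Surface balance with a leaky layer gives σT_s⁴ = σT_e⁴·2/(2−ε), so T_s = T_e·[2/(2−0.728)]^(1/4) = 116.8 K.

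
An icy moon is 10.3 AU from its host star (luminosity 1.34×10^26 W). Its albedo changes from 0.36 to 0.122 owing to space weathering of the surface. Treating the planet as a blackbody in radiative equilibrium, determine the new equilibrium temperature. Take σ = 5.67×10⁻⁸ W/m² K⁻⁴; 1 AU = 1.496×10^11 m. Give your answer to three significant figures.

Orbital distance: d = 10.3 AU = 1.541×10^12 m.
Flux at the orbit: S = L/(4πd²) = 1.34×10^26/(4π·(1.54×10^12)²) = 4.491 W/m².
T₂ = [S(1−α₂)/(4σ)]^(1/4) = [4.491·0.878/(4σ)]^(1/4) = 64.57 K.

64.6 K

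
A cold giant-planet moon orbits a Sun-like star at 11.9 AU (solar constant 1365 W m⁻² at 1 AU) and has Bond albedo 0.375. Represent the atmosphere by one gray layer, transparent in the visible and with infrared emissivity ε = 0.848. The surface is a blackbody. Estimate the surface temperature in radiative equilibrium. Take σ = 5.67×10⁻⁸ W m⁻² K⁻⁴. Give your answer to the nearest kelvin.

Irradiance scales as 1/d², so S = 1365 W m⁻² × (1/11.9)² = 9.639 W m⁻².
Effective emission temperature (TOA balance): σT_e⁴ = S(1−α)/4 = 1.506 W m⁻² → T_e = 71.79 K.
For a single slab of emissivity ε, T_s⁴ = 2T_e⁴/(2−ε); thus T_s = 71.79·(1.736)^(1/4) = 82.41 K.

82 K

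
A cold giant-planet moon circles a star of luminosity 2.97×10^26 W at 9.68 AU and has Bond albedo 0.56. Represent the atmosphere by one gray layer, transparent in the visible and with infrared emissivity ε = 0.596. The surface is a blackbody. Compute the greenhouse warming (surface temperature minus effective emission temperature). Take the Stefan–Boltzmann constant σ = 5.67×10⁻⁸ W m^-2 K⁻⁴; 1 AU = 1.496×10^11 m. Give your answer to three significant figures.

d = 9.68 × 1.496×10^11 m = 1.448×10^12 m.
Spreading L over a sphere of radius d: S = 2.97×10^26/(4π·1.45×10^12²) = 11.27 W m^-2.
At the top of the atmosphere, σT_e⁴ = S(1−α)/4 = 1.240 W m^-2, giving T_e = 68.38 K.
The surface balance (absorbed SW + ε·downward IR = σT_s⁴) with T_a⁴ = T_s⁴/2 reduces to T_s = T_e·[2/(2−ε)]^¼ = 74.71 K.
T_s − T_e = 74.71 − 68.38 = 6.324 K.

6.32 K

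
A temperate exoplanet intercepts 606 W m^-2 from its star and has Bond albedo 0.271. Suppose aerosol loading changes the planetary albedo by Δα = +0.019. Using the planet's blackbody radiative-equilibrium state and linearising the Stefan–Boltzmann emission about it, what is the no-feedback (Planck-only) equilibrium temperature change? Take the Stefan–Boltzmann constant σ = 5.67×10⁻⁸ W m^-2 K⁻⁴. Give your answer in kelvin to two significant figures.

Reference equilibrium: T_e = [S(1−α)/(4σ)]^(1/4) = 210.1 K.
TOA radiative forcing: ΔF = −S·Δα/4 = −606.0·(+0.019)/4 = -2.878 W m^-2.
Linearising σT⁴ gives d(σT⁴)/dT = 4σT_e³ = 2.103 W m^-2 per K.
ΔT₀ = ΔF/λ_P = -2.878/2.103 = -1.37 K.

-1.4 kelvin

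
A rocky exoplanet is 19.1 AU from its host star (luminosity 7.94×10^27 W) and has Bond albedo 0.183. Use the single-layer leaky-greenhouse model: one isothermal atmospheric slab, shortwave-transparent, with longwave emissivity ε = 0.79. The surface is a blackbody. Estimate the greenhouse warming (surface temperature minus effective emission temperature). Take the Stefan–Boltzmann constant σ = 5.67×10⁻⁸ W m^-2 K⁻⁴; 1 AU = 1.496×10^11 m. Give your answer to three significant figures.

17.3 K

d = 19.1 × 1.496×10^11 m = 2.857×10^12 m.
S = L/(4πd²) = 77.39 W m^-2.
At the top of the atmosphere, σT_e⁴ = S(1−α)/4 = 15.81 W m^-2, giving T_e = 129.2 K.
For a single slab of emissivity ε, T_s⁴ = 2T_e⁴/(2−ε); thus T_s = 129.2·(1.653)^(1/4) = 146.5 K.
The atmosphere warms the surface by 17.30 K.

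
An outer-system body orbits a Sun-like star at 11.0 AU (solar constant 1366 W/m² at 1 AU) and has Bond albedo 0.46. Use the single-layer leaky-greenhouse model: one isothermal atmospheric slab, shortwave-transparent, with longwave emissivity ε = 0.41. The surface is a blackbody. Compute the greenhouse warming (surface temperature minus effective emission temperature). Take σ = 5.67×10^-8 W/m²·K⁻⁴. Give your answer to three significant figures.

4.25 kelvin

By the inverse-square law, S = 1366/11.0² = 11.29 W/m².
Effective emission temperature (TOA balance): σT_e⁴ = S(1−α)/4 = 1.524 W/m² → T_e = 72.00 K.
For a single slab of emissivity ε, T_s⁴ = 2T_e⁴/(2−ε); thus T_s = 72.00·(1.258)^(1/4) = 76.25 K.
T_s − T_e = 76.25 − 72.00 = 4.250 K.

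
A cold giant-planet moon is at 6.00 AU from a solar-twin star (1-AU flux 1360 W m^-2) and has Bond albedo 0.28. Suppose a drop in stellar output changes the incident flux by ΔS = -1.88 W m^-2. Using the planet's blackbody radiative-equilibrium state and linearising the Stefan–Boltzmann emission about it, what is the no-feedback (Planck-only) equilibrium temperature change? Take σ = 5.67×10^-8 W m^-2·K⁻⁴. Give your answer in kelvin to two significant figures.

-1.3 K

Flux at the orbit: S = 1360/(6.00)² = 37.78 W m^-2.
The baseline emission temperature is T_e = 104.6 K.
Only a fraction (1−α) is absorbed and it's spread over 4πR², so ΔF = (1−α)ΔS/4 = -0.3384 W m^-2.
The Planck feedback parameter is 4σT_e³ = 0.2599 W m^-2/K.
ΔT₀ = ΔF/λ_P = -0.3384/0.2599 = -1.30 K.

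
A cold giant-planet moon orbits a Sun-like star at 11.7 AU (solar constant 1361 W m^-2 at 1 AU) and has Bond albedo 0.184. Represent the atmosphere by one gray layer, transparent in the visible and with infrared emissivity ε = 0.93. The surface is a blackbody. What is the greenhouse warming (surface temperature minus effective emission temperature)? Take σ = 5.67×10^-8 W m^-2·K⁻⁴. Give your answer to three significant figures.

13.1 K

Irradiance scales as 1/d², so S = 1361 W m^-2 × (1/11.7)² = 9.942 W m^-2.
Effective emission temperature (TOA balance): σT_e⁴ = S(1−α)/4 = 2.028 W m^-2 → T_e = 77.34 K.
The surface balance (absorbed SW + ε·downward IR = σT_s⁴) with T_a⁴ = T_s⁴/2 reduces to T_s = T_e·[2/(2−ε)]^¼ = 90.43 K.
The atmosphere warms the surface by 13.09 K.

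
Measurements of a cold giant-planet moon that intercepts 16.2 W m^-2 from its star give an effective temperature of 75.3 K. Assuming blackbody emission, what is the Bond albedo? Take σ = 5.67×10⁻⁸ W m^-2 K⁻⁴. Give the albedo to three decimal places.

0.550

Rearranging the radiative balance, α = 1 − 4σT⁴/S.
σT⁴ = 1.823 W m^-2, so 4σT⁴ = 7.292 W m^-2.
1−α = 7.292/16.20 = 0.4501, so α = 0.5499.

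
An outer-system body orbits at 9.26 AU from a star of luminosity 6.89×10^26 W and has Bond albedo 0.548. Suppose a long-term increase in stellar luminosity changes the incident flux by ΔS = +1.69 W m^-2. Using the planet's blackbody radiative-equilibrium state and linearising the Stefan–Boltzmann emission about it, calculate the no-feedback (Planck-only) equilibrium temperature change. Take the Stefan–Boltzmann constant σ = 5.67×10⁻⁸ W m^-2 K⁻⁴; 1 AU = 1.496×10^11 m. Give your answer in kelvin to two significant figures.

1.3 kelvin

Orbital distance: d = 9.26 AU = 1.385×10^12 m.
S = L/(4πd²) = 28.57 W m^-2.
The baseline emission temperature is T_e = 86.87 K.
Only a fraction (1−α) is absorbed and it's spread over 4πR², so ΔF = (1−α)ΔS/4 = 0.1910 W m^-2.
The Planck feedback parameter is 4σT_e³ = 0.1487 W m^-2/K.
ΔT₀ = ΔF/λ_P = 0.1910/0.1487 = 1.28 K.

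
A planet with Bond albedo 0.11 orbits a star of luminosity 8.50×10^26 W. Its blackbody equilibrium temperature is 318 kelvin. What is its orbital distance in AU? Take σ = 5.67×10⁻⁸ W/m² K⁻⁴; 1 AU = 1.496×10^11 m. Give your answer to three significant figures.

Required flux: S = 4σT⁴/(1−α) = 2606 W/m².
Then d = [L/(4πS)]^(1/2) = 1.611×10^11 m, i.e. 1.077 AU.

1.08 AU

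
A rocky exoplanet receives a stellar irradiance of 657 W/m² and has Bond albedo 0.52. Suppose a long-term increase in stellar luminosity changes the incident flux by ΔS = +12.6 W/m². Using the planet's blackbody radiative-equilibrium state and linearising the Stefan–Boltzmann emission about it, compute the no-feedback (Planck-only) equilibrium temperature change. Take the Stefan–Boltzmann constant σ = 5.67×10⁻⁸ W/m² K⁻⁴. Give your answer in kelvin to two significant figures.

Reference equilibrium: T_e = [S(1−α)/(4σ)]^(1/4) = 193.1 K.
TOA radiative forcing: ΔF = (1−α)ΔS/4 = 0.48·(+12.6)/4 = 1.512 W/m².
The Planck feedback parameter is 4σT_e³ = 1.633 W/m²/K.
Hence the no-feedback warming is ΔF/(4σT_e³) = 0.926 K.

0.93 kelvin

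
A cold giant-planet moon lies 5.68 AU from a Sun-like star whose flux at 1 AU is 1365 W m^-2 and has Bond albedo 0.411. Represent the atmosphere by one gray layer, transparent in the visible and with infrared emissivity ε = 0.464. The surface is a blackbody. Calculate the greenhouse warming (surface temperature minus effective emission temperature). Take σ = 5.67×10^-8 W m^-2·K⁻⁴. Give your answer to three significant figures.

6.98 kelvin

Irradiance scales as 1/d², so S = 1365 W m^-2 × (1/5.68)² = 42.31 W m^-2.
Effective emission temperature (TOA balance): σT_e⁴ = S(1−α)/4 = 6.230 W m^-2 → T_e = 102.4 K.
Surface balance with a leaky layer gives σT_s⁴ = σT_e⁴·2/(2−ε), so T_s = T_e·[2/(2−0.464)]^(1/4) = 109.4 K.
Greenhouse warming: T_s − T_e = 6.984 K.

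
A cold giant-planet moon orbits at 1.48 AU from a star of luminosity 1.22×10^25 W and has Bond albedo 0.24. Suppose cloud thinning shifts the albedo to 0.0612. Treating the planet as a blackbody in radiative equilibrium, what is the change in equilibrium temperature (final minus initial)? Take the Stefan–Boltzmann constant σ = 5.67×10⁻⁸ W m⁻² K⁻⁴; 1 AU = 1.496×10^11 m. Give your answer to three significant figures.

Orbital distance: d = 1.48 AU = 2.214×10^11 m.
S = L/(4πd²) = 19.80 W m⁻².
Before: T₁ = [19.80·0.76/(4σ)]^(1/4) = 90.26 K.
With α = 0.0612, T₂ = 95.15 K.
ΔT = T₂ − T₁ = 4.896 K.

4.90 K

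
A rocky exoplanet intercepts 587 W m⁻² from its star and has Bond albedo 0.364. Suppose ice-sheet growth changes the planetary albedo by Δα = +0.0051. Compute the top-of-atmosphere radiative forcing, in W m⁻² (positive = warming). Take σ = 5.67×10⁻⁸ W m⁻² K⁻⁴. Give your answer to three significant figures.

The change in absorbed flux is Δ[S(1−α)/4] = −SΔα/4 = -0.7484 W m⁻².

-0.748 W m⁻²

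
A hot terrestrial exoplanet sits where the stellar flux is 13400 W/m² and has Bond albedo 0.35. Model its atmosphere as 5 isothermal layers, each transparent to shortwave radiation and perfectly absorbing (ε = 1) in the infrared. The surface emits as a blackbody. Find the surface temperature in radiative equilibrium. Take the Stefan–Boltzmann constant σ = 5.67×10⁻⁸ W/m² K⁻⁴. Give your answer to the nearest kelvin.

The effective emission temperature is T_e = [S(1−α)/(4σ)]^¼ = 442.7 K.
Layer-by-layer balance gives σT_s⁴ = (N+1)σT_e⁴, so T_s = 6^¼·442.7 = 692.8 K.

693 kelvin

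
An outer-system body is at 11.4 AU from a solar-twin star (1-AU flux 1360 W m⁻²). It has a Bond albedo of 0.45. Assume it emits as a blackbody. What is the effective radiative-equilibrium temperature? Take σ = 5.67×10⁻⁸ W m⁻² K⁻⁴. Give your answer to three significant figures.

By the inverse-square law, S = 1360/11.4² = 10.46 W m⁻².
The planet absorbs (1−α)S over its disc πR² and re-emits over 4πR², so the mean absorbed flux is (1−0.45)·10.46/4 = 1.439 W m⁻².
In equilibrium σT⁴ equals this, so T = 70.98 K.

71.0 K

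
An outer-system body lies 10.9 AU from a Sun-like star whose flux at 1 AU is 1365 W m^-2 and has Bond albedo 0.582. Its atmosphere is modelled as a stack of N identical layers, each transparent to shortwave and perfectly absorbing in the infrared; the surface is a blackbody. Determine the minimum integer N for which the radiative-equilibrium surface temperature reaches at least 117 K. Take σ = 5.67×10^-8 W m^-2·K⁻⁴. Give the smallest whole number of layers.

8

Irradiance scales as 1/d², so S = 1365 W m^-2 × (1/10.9)² = 11.49 W m^-2.
Top-of-atmosphere balance: σT_e⁴ = S(1−α)/4 = 1.201 W m^-2 → T_e = 67.83 K.
Need (N+1)T_e⁴ ≥ T_s⁴, i.e. N+1 ≥ (117/67.83)⁴ = 8.850.
So N ≥ 7.850; the smallest integer is N = 8.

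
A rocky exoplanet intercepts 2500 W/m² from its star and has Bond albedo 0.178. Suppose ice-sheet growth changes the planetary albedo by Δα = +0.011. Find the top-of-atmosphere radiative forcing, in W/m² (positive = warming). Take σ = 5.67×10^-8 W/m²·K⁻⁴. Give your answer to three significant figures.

-6.88 W/m²

ΔF = −(S/4)Δα = −(2500/4)×(+0.011) = -6.875 W/m².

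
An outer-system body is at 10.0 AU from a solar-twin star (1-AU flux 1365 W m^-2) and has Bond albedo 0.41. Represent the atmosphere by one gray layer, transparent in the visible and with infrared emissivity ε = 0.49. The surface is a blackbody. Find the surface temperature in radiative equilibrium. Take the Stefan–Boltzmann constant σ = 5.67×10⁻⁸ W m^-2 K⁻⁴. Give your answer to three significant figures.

82.8 kelvin

By the inverse-square law, S = 1365/10.0² = 13.65 W m^-2.
The planet radiates to space at T_e = [S(1−α)/(4σ)]^(1/4) = 77.19 K.
For a single slab of emissivity ε, T_s⁴ = 2T_e⁴/(2−ε); thus T_s = 77.19·(1.325)^(1/4) = 82.81 K.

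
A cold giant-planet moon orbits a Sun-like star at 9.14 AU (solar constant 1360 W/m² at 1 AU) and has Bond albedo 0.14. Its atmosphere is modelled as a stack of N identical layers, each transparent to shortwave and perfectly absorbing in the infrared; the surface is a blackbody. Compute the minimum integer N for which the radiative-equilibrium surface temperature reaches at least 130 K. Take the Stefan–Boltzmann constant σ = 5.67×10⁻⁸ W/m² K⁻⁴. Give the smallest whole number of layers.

Flux at the orbit: S = 1360/(9.14)² = 16.28 W/m².
Top-of-atmosphere balance: σT_e⁴ = S(1−α)/4 = 3.500 W/m² → T_e = 88.64 K.
Since T_s⁴ = (N+1)T_e⁴, we need N ≥ (T_s/T_e)⁴ − 1 = 3.627.
The minimum whole number is N = 4.

4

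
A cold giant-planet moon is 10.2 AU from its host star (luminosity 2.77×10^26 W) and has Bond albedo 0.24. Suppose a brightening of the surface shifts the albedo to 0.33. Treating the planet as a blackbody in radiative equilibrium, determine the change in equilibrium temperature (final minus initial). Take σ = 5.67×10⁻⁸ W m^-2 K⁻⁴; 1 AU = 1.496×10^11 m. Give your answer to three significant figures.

Orbital distance: d = 10.2 AU = 1.526×10^12 m.
Spreading L over a sphere of radius d: S = 2.77×10^26/(4π·1.53×10^12²) = 9.467 W m^-2.
Before: T₁ = [9.467·0.76/(4σ)]^(1/4) = 75.05 K.
After:  T₂ = [9.467·0.67/(4σ)]^(1/4) = 72.72 K.
ΔT = T₂ − T₁ = -2.328 K.

-2.33 K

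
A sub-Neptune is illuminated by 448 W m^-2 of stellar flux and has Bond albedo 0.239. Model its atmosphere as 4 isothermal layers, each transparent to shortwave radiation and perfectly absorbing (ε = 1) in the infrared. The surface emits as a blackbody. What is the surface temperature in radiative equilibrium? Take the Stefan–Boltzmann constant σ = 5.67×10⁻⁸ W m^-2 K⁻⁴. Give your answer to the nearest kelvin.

294 K

OLR = S(1−α)/4 = 85.23 W m^-2; the top layer radiates at T_e = 196.9 K.
Layer-by-layer balance gives σT_s⁴ = (N+1)σT_e⁴, so T_s = 5^¼·196.9 = 294.4 K.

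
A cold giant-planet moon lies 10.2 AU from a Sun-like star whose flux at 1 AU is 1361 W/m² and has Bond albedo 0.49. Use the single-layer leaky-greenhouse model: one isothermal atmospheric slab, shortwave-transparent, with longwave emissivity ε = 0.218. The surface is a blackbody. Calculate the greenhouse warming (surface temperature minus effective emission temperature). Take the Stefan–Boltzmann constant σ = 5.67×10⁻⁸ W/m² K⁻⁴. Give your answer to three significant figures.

Flux at the orbit: S = 1361/(10.2)² = 13.08 W/m².
Effective emission temperature (TOA balance): σT_e⁴ = S(1−α)/4 = 1.668 W/m² → T_e = 73.65 K.
For a single slab of emissivity ε, T_s⁴ = 2T_e⁴/(2−ε); thus T_s = 73.65·(1.122)^(1/4) = 75.80 K.
The atmosphere warms the surface by 2.156 K.

2.16 K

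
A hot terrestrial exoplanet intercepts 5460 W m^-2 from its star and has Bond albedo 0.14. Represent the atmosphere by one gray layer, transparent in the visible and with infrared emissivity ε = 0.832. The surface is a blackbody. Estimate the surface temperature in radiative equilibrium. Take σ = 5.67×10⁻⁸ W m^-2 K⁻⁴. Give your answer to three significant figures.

434 K

At the top of the atmosphere, σT_e⁴ = S(1−α)/4 = 1174 W m^-2, giving T_e = 379.3 K.
For a single slab of emissivity ε, T_s⁴ = 2T_e⁴/(2−ε); thus T_s = 379.3·(1.712)^(1/4) = 433.9 K.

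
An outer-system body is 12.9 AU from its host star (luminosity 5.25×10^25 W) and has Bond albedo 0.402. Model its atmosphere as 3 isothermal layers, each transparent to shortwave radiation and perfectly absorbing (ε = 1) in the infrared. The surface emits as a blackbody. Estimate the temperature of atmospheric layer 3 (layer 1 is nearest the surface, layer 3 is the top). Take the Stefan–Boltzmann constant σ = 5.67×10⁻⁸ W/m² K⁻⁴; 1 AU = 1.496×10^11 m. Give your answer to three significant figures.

41.5 K

Orbital distance: d = 12.9 AU = 1.930×10^12 m.
Flux at the orbit: S = L/(4πd²) = 5.25×10^25/(4π·(1.93×10^12)²) = 1.122 W/m².
The effective emission temperature is T_e = [S(1−α)/(4σ)]^¼ = 41.47 K.
Each opaque layer satisfies 2T_j⁴ = T_{j−1}⁴ + T_{j+1}⁴, giving T_k⁴ = (N+1−k)T_e⁴.
T_3 = (1)^(1/4)·41.47 = 41.47 K.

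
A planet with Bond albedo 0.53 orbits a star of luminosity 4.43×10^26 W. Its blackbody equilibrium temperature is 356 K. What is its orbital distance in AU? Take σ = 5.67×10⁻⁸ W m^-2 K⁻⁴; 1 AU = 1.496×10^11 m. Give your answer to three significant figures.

0.451 AU

The flux needed for this T is 4σT⁴/(1−0.53) = 7751 W m^-2.
S = L/(4πd²) → d = √(L/4πS) = √(4.43×10^26/(4π·7751)) = 6.744×10^10 m = 0.4508 AU.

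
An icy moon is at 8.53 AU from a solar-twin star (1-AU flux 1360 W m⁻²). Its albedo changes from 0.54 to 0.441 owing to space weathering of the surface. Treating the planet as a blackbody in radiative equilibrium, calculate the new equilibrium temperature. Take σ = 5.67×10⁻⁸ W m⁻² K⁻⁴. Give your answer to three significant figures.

By the inverse-square law, S = 1360/8.53² = 18.69 W m⁻².
T₂ = [S(1−α₂)/(4σ)]^(1/4) = [18.69·0.559/(4σ)]^(1/4) = 82.39 K.

82.4 kelvin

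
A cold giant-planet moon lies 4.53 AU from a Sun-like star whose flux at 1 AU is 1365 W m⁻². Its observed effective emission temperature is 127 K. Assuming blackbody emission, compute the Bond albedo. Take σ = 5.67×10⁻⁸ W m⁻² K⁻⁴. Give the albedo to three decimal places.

0.113

By the inverse-square law, S = 1365/4.53² = 66.52 W m⁻².
Energy balance: S(1−α)/4 = σT⁴, so 1−α = 4σT⁴/S.
σT⁴ = 14.75 W m⁻², so 4σT⁴ = 59.00 W m⁻².
Hence α = 1 − 59.00/66.52 = 0.1130.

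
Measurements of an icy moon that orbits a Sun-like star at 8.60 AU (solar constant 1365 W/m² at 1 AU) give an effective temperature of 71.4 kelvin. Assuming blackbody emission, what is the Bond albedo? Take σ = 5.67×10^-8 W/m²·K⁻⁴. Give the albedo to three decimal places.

0.681

Irradiance scales as 1/d², so S = 1365 W/m² × (1/8.60)² = 18.46 W/m².
From σT⁴ = S(1−α)/4 we invert for α: 1−α = 4σT⁴/S.
σT⁴ = 1.474 W/m², so 4σT⁴ = 5.894 W/m².
Hence α = 1 − 5.894/18.46 = 0.6806.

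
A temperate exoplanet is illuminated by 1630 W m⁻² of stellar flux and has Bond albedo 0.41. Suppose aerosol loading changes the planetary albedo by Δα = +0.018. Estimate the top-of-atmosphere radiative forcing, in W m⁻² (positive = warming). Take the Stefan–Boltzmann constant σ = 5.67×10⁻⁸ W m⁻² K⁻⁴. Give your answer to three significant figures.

-7.33 W m⁻²

The change in absorbed flux is Δ[S(1−α)/4] = −SΔα/4 = -7.335 W m⁻².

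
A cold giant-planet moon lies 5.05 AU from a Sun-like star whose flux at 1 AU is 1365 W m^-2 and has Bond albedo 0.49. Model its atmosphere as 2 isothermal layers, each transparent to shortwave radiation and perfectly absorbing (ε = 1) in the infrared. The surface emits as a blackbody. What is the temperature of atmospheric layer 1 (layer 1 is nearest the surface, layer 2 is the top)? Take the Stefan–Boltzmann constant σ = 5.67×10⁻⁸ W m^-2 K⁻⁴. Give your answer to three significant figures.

Irradiance scales as 1/d², so S = 1365 W m^-2 × (1/5.05)² = 53.52 W m^-2.
OLR = S(1−α)/4 = 6.824 W m^-2; the top layer radiates at T_e = 104.7 K.
In the N-layer model, layer k (counted from the surface) has T_k = (N+1−k)^(1/4)·T_e.
With k = 1: T_1 = (2+1−1)^¼·104.7 K = 124.6 K.

125 K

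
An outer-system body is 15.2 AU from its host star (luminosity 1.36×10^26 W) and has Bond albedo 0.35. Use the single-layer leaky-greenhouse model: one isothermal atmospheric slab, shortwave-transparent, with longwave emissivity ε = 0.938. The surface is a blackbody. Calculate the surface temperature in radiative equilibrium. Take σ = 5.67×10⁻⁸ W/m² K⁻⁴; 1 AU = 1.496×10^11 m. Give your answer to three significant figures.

Orbital distance: d = 15.2 AU = 2.274×10^12 m.
Spreading L over a sphere of radius d: S = 1.36×10^26/(4π·2.27×10^12²) = 2.093 W/m².
At the top of the atmosphere, σT_e⁴ = S(1−α)/4 = 0.3401 W/m², giving T_e = 49.49 K.
For a single slab of emissivity ε, T_s⁴ = 2T_e⁴/(2−ε); thus T_s = 49.49·(1.883)^(1/4) = 57.97 K.

58.0 kelvin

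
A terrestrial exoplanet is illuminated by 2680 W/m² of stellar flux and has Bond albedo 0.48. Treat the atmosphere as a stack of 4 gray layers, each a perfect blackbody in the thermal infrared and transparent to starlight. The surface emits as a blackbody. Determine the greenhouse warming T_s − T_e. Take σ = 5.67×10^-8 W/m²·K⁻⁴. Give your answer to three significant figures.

139 K

OLR = S(1−α)/4 = 348.4 W/m²; the top layer radiates at T_e = 280.0 K.
T_s = (N+1)^(1/4)·T_e = 418.7 K.
Warming: T_s − T_e = 138.7 K.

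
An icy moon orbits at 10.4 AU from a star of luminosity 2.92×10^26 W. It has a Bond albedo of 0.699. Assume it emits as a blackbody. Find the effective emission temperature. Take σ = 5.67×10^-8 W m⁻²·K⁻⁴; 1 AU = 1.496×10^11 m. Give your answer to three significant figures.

59.7 K

Orbital distance: d = 10.4 AU = 1.556×10^12 m.
S = L/(4πd²) = 9.599 W m⁻².
The planet absorbs (1−α)S over its disc πR² and re-emits over 4πR², so the mean absorbed flux is (1−0.699)·9.599/4 = 0.7224 W m⁻².
In equilibrium σT⁴ equals this, so T = 59.74 K.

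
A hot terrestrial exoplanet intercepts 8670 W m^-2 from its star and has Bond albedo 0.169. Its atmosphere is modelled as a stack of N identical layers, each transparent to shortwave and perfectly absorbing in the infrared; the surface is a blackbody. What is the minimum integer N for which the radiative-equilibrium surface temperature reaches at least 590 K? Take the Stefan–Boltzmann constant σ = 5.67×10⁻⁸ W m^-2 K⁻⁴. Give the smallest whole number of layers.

Top-of-atmosphere balance: σT_e⁴ = S(1−α)/4 = 1801 W m^-2 → T_e = 422.2 K.
Since T_s⁴ = (N+1)T_e⁴, we need N ≥ (T_s/T_e)⁴ − 1 = 2.814.
The minimum whole number is N = 3.

3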